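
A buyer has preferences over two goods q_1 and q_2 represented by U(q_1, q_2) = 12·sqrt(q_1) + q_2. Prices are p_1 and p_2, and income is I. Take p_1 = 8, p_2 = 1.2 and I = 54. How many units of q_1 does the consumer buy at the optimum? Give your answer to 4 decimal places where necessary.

Set MRS = p_1/p_2: 6·q_1^(−1/2) = p_1/p_2.
Solve: √q_1 = 6·p_2/p_1, so q_1*(p_1,p_2) = (6·p_2/p_1)², and q_2* = (I − p_1·q_1*)/p_2.
Plugging in: q_1* = (6·1.2/8)² = 0.81.

q_1* = 0.81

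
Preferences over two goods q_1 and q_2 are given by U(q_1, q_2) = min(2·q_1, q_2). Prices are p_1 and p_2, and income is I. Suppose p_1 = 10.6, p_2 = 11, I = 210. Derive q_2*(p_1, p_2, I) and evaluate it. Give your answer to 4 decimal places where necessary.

q_2* = 12.8834

Here 10.6 + 2·11 = 32.6, giving q_2* = 12.8834.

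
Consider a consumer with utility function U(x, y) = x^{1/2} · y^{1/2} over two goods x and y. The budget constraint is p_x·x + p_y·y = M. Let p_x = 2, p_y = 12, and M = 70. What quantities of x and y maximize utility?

MU_x/MU_y = (0.5·y)/(0.5·x); tangency sets this equal to p_x/p_y.
So 0.5·p_y·y = 0.5·p_x·x; combined with the budget, a share 0.5 of income goes to x.
Demand: x*(p_x,p_y,M) = 0.5·M/p_x and y* = 0.5·M/p_y.
At p_x=2, p_y=12, M=70: x* = 0.5·70/2 = 17.5, y* = 2.9167.

x* = 17.5, y* = 2.9167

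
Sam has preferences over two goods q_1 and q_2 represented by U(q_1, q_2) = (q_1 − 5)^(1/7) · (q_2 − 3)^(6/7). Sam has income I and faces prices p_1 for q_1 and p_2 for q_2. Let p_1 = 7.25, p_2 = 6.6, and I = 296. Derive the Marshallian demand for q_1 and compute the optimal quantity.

MRS = (1/6)·(q_2−3)/(q_1−5). Tangency with p_1/p_2 gives q_2−3 = 6·(p_1/p_2)·(q_1−5).
After buying the subsistence bundle (5, 3), a share 1/7 of the remaining income goes to q_1: q_1* = 5 + 1/7·(I − 5p_1 − 3p_2)/p_1.
Discretionary income = 296 − 5·7.25 − 3·6.6 = 239.95; q_1* = 5 + 1/7·239.95/7.25 = 9.7281.

q_1* = 9.7281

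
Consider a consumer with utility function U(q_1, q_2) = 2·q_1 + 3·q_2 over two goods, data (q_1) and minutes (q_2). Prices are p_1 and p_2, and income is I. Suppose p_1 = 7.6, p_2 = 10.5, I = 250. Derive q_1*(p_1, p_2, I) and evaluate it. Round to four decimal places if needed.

q_1* = 0

Perfect substitutes: compare marginal utility per dollar. 2/p_1 vs 3/p_2 → 0.2632 vs 0.2857.
q_2 gives more utility per dollar, so spend all income on q_2: q_2* = I/p_2, q_1* = 0.
Numerically: q_1* = 0, q_2* = 23.8095.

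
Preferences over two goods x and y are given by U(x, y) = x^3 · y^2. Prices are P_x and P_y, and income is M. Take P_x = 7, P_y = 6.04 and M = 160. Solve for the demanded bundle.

x* = 13.7143, y* = 10.596

The MRS is (3/2)·y/x. Set MRS = P_x/P_y.
Rearranging, P_y·y = (2/3)·P_x·x. Substituting into the budget gives P_x·x·(1 + (2/3)) = M.
Demand: x*(P_x,P_y,M) = 0.6·M/P_x and y* = 0.4·M/P_y.
At P_x=7, P_y=6.04, M=160: x* = 0.6·160/7 = 13.7143, y* = 10.596.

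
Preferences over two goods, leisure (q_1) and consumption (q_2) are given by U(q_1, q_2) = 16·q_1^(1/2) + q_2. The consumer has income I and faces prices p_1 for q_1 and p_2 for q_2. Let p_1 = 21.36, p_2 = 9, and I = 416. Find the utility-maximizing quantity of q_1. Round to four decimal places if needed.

q_1* = 11.3622

Utility is quasi-linear in q_2; the FOC for q_1 is 8/√q_1 = p_1/p_2.
Thus q_1* = (8·p_2/p_1)² — independent of I — with the rest of income spent on q_2.
Plugging in: q_1* = (8·9/21.36)² = 11.3622.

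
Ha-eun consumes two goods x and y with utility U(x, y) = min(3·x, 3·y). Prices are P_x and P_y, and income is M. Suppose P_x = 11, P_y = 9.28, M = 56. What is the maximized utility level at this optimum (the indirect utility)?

With perfect complements, no substitution: consume in ratio x:y = 3:3.
Budget: P_x·x + P_y·x = M, so (3·P_x + 3·P_y)·x = 3·M.
Demand: x*(P_x,P_y,M) = 3·M/(3·P_x + 3·P_y), y* = 3·M/(3·P_x + 3·P_y).
Here 3·11 + 3·9.28 = 60.84, giving x* = 2.7613 and y* = 2.7613.
Utility at the optimum: U(2.7613, 2.7613) = 8.284.

V = 8.284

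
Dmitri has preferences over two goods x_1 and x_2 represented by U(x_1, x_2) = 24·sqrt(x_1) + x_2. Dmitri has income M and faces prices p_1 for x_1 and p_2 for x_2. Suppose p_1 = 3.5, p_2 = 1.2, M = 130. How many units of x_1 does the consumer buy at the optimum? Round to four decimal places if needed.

Utility is quasi-linear in x_2; the FOC for x_1 is 12/√x_1 = p_1/p_2.
Solve: √x_1 = 12·p_2/p_1, so x_1*(p_1,p_2) = (12·p_2/p_1)², and x_2* = (M − p_1·x_1*)/p_2.
Plugging in: x_1* = (12·1.2/3.5)² = 16.9273.

x_1* = 16.9273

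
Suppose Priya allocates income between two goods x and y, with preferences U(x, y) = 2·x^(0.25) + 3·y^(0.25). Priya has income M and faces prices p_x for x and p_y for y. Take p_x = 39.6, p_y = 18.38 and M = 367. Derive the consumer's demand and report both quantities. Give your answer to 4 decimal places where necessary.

x* = 2.8802, y* = 13.7619

MU_x ∝ 2·x^(-0.75), MU_y ∝ 3·y^(-0.75), so MRS = (2/3)·(y/x)^(0.75) = p_x/p_y.
Hence y/x = ((3/2)·p_x/p_y)^(1/(0.75)), i.e. raised to the 4/3 power.
With the ratio pinned down, the budget gives x* = M/(p_x + p_y·(y/x)) and y* = (y/x)·x*.
Numerically y/x = 4.778093, so x* = 367/(39.6 + 18.38·4.778093) = 2.8802 and y* = 4.778093·2.8802 = 13.7619.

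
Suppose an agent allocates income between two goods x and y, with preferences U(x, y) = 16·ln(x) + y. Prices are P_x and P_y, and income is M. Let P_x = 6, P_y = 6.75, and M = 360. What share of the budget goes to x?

Set MRS = P_x/P_y: (16/x)/1 = P_x/P_y.
So x*(P_x,P_y) = 16·P_y/P_x, independent of income; and y* = (M − 16·P_y)/P_y.
At the given prices: x* = 16·6.75/6 = 18, and y* = 37.3333.
Expenditure on x: 6·18 = 108; share = 0.3.

share on x = 0.3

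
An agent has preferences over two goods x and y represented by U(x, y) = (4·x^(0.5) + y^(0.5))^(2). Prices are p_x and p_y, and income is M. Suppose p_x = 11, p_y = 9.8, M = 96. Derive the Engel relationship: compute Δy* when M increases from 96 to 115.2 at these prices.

Δy* = 0.1284

Numerically y/x = 0.078743, so x* = 96/(11 + 9.8·0.078743) = 8.1552 and y* = 0.078743·8.1552 = 0.6422.
At M' = 115.2: y* = 0.7706. Change: 0.7706 − 0.6422 = 0.1284.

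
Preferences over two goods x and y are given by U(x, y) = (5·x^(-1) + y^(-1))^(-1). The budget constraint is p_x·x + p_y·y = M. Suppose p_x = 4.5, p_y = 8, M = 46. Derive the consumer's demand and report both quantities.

x* = 6.4038, y* = 2.1479

From the CES first-order condition, 5·(y/x)^(2) = p_x/p_y.
Solve for the ratio: y/x = [(1/5)·p_x/p_y]^(0.5).
With the ratio pinned down, the budget gives x* = M/(p_x + p_y·(y/x)) and y* = (y/x)·x*.
Numerically y/x = 0.33541, so x* = 46/(4.5 + 8·0.33541) = 6.4038 and y* = 0.33541·6.4038 = 2.1479.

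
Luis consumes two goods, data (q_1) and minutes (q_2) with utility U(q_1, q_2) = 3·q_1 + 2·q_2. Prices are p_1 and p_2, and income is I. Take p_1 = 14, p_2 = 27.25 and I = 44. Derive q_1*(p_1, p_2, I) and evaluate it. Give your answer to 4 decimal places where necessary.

Linear utility — the consumer picks whichever good has higher MU/price: 3/14 = 0.2143 vs 2/27.25 = 0.0734.
q_1 gives more utility per dollar, so spend all income on q_1: q_1* = I/p_1, q_2* = 0.
Numerically: q_1* = 3.1429, q_2* = 0.

q_1* = 3.1429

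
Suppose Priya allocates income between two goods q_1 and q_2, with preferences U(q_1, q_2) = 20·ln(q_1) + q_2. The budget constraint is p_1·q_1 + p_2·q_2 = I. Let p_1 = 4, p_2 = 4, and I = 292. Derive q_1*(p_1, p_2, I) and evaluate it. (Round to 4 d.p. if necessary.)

q_1* = 20

MU_q_1 = 20/q_1, MU_q_2 = 1. Tangency: 20/q_1 = p_1/p_2.
So q_1*(p_1,p_2) = 20·p_2/p_1, independent of income; and q_2* = (I − 20·p_2)/p_2.
At the given prices: q_1* = 20·4/4 = 20.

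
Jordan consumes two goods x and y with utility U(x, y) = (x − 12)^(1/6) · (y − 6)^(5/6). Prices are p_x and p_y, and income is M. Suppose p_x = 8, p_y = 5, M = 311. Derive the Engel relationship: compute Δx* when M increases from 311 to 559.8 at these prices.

Δx* = 5.1833

Let x' = x−12, y' = y−6. MRS = (1/5)·y'/x' = p_x/p_y.
Substituting into the budget: x* = 12 + 1/6·(M − 12·p_x − 6·p_y)/p_x, and y* = 6 + 5/6·(…)/p_y.
Discretionary income = 311 − 12·8 − 6·5 = 185; x* = 12 + 1/6·185/8 = 15.8542.
At M' = 559.8: x* = 21.0375. Change: 21.0375 − 15.8542 = 5.1833.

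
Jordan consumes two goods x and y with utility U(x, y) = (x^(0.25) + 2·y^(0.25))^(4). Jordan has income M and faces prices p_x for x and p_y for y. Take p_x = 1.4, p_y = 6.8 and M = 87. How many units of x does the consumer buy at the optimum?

x* = 24.9778

MU_x ∝ x^(-0.75), MU_y ∝ 2·y^(-0.75), so MRS = (1/2)·(y/x)^(0.75) = p_x/p_y.
Hence y/x = (2·p_x/p_y)^(1/(0.75)), i.e. raised to the 4/3 power.
Substitute y = (y/x)·x into the budget: x* = M/(p_x + p_y·(y/x)).
Numerically y/x = 0.306337, so x* = 87/(1.4 + 6.8·0.306337) = 24.9778.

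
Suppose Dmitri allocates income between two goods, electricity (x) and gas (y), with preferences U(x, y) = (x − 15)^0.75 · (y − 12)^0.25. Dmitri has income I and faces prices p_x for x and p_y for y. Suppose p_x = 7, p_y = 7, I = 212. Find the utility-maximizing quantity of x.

This is Cobb-Douglas in (x−15, y−12): tangency gives 0.75·p_y·(y−12) = 0.25·p_x·(x−15).
After buying the subsistence bundle (15, 12), a share 0.75 of the remaining income goes to x: x* = 15 + 0.75·(I − 15p_x − 12p_y)/p_x.
Discretionary income = 212 − 15·7 − 12·7 = 23; x* = 15 + 0.75·23/7 = 17.4643.

x* = 17.4643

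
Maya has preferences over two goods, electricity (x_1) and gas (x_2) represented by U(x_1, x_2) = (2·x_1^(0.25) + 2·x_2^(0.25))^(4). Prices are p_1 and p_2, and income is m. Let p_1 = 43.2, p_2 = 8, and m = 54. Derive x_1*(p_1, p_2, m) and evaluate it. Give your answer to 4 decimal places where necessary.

From the CES first-order condition, (x_2/x_1)^(0.75) = p_1/p_2.
Solve for the ratio: x_2/x_1 = [p_1/p_2]^(4/3).
With the ratio pinned down, the budget gives x_1* = m/(p_1 + p_2·(x_2/x_1)) and x_2* = (x_2/x_1)·x_1*.
Numerically x_2/x_1 = 9.473817, so x_1* = 54/(43.2 + 8·9.473817) = 0.4538.

x_1* = 0.4538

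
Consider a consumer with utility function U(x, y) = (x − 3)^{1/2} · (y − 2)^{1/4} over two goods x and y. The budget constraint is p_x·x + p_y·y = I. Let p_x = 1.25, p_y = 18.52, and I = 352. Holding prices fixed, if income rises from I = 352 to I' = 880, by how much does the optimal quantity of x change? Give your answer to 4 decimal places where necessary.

This is Cobb-Douglas in (x−3, y−2): tangency gives 0.5·p_y·(y−2) = 0.25·p_x·(x−3).
Substituting into the budget: x* = 3 + 2/3·(I − 3·p_x − 2·p_y)/p_x, and y* = 2 + 1/3·(…)/p_y.
Discretionary income = 352 − 3·1.25 − 2·18.52 = 311.21; x* = 3 + 2/3·311.21/1.25 = 168.9787.
At I' = 880: x* = 450.5787. Change: 450.5787 − 168.9787 = 281.6.

Δx* = 281.6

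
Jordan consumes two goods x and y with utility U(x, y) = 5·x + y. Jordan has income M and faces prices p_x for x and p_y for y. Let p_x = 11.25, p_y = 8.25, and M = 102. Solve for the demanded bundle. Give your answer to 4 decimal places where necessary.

Linear utility — the consumer picks whichever good has higher MU/price: 5/11.25 = 0.4444 vs 1/8.25 = 0.1212.
x gives more utility per dollar, so spend all income on x: x* = M/p_x, y* = 0.
Numerically: x* = 9.0667, y* = 0.

x* = 9.0667, y* = 0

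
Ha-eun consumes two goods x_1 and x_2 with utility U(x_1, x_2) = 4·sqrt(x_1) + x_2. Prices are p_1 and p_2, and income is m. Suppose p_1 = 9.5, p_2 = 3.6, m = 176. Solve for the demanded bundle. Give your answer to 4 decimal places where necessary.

MU_x_1 = 2/√x_1, MU_x_2 = 1. Tangency: 2/√x_1 = p_1/p_2.
Solve: √x_1 = 2·p_2/p_1, so x_1*(p_1,p_2) = (2·p_2/p_1)², and x_2* = (m − p_1·x_1*)/p_2.
Plugging in: x_1* = (2·3.6/9.5)² = 0.5744, x_2* = 47.3731.

x_1* = 0.5744, x_2* = 47.3731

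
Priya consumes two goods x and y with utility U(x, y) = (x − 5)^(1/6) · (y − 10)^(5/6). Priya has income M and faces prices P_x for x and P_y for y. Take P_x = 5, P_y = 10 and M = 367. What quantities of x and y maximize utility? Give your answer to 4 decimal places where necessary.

x* = 13.0667, y* = 30.1667

This is Cobb-Douglas in (x−5, y−10): tangency gives 1/6·P_y·(y−10) = 5/6·P_x·(x−5).
Substituting into the budget: x* = 5 + 1/6·(M − 5·P_x − 10·P_y)/P_x, and y* = 10 + 5/6·(…)/P_y.
Discretionary income = 367 − 5·5 − 10·10 = 242; x* = 5 + 1/6·242/5 = 13.0667; y* = 10 + 5/6·242/10 = 30.1667.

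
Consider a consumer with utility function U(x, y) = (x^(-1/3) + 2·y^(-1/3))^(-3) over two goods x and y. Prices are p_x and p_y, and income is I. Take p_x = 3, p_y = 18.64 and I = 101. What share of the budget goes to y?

share on y = 0.7264

With the ratio pinned down, the budget gives x* = I/(p_x + p_y·(y/x)) and y* = (y/x)·x*.
Numerically y/x = 0.427345, so x* = 101/(3 + 18.64·0.427345) = 9.2105 and y* = 0.427345·9.2105 = 3.9361.
Expenditure on y: 18.64·3.9361 = 73.3684; share = 0.7264.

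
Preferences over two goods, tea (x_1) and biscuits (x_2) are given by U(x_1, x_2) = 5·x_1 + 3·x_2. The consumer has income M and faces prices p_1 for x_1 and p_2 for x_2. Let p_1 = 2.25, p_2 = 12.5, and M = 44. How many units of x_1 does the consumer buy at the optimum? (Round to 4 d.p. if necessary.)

Linear utility — the consumer picks whichever good has higher MU/price: 5/2.25 = 2.2222 vs 3/12.5 = 0.24.
x_1 gives more utility per dollar, so spend all income on x_1: x_1* = M/p_1, x_2* = 0.
Numerically: x_1* = 19.5556, x_2* = 0.

x_1* = 19.5556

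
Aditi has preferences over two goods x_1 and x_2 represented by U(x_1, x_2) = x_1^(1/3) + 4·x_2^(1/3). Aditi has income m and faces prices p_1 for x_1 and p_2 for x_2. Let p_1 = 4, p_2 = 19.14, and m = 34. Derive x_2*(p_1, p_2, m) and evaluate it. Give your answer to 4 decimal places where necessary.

x_2* = 1.395

Substitute x_2 = (x_2/x_1)·x_1 into the budget: x_1* = m/(p_1 + p_2·(x_2/x_1)).
Numerically x_2/x_1 = 0.764306, so x_1* = 34/(4 + 19.14·0.764306) = 1.8251 and x_2* = 0.764306·1.8251 = 1.395.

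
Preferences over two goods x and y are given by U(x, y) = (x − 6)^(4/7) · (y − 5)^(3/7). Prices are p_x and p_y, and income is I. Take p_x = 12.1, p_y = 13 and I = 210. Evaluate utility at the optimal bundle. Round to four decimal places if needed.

MRS = (4/3)·(y−5)/(x−6). Tangency with p_x/p_y gives y−5 = (3/4)·(p_x/p_y)·(x−6).
Substituting into the budget: x* = 6 + 4/7·(I − 6·p_x − 5·p_y)/p_x, and y* = 5 + 3/7·(…)/p_y.
Discretionary income = 210 − 6·12.1 − 5·13 = 72.4; x* = 6 + 4/7·72.4/12.1 = 9.4191; y* = 5 + 3/7·72.4/13 = 7.3868.
Utility at the optimum: U(9.4191, 7.3868) = 2.931.

V = 2.931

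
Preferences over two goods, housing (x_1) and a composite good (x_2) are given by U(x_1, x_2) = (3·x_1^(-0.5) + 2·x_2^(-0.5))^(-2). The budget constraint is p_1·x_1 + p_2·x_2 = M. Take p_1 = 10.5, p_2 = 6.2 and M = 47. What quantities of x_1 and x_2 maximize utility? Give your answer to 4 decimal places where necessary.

MRS = MU_x_1/MU_x_2 = (3/2)·(x_2/x_1)^(1.5). Set equal to p_1/p_2.
Solve for the ratio: x_2/x_1 = [(2/3)·p_1/p_2]^(2/3).
With the ratio pinned down, the budget gives x_1* = M/(p_1 + p_2·(x_2/x_1)) and x_2* = (x_2/x_1)·x_1*.
Numerically x_2/x_1 = 1.08427, so x_1* = 47/(10.5 + 6.2·1.08427) = 2.729 and x_2* = 1.08427·2.729 = 2.959.

x_1* = 2.729, x_2* = 2.959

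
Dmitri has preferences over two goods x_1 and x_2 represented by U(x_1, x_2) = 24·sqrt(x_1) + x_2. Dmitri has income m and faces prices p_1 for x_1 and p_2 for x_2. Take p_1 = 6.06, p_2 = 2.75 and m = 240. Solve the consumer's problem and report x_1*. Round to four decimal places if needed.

Solve: √x_1 = 12·p_2/p_1, so x_1*(p_1,p_2) = (12·p_2/p_1)², and x_2* = (m − p_1·x_1*)/p_2.
Plugging in: x_1* = (12·2.75/6.06)² = 29.654.

x_1* = 29.654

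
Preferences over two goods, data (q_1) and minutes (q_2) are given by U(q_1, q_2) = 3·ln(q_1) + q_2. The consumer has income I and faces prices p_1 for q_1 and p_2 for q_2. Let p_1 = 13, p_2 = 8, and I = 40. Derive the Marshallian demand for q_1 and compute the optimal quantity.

q_1* = 1.8462

Set MRS = p_1/p_2: (3/q_1)/1 = p_1/p_2.
So q_1*(p_1,p_2) = 3·p_2/p_1, independent of income; and q_2* = (I − 3·p_2)/p_2.
At the given prices: q_1* = 3·8/13 = 1.8462.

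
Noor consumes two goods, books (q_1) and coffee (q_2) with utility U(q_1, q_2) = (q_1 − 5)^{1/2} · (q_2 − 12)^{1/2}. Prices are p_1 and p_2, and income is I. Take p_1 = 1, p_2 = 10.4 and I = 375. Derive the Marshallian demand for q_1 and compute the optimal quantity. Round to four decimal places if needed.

q_1* = 127.6

This is Cobb-Douglas in (q_1−5, q_2−12): tangency gives 0.5·p_2·(q_2−12) = 0.5·p_1·(q_1−5).
Substituting into the budget: q_1* = 5 + 0.5·(I − 5·p_1 − 12·p_2)/p_1, and q_2* = 12 + 0.5·(…)/p_2.
Discretionary income = 375 − 5·1 − 12·10.4 = 245.2; q_1* = 5 + 0.5·245.2/1 = 127.6.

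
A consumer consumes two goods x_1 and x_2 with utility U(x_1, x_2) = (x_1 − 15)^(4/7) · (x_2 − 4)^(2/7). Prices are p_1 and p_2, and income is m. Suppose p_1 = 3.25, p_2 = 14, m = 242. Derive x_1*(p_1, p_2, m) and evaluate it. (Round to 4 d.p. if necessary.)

x_1* = 43.1538

After buying the subsistence bundle (15, 4), a share 2/3 of the remaining income goes to x_1: x_1* = 15 + 2/3·(m − 15p_1 − 4p_2)/p_1.
Discretionary income = 242 − 15·3.25 − 4·14 = 137.25; x_1* = 15 + 2/3·137.25/3.25 = 43.1538.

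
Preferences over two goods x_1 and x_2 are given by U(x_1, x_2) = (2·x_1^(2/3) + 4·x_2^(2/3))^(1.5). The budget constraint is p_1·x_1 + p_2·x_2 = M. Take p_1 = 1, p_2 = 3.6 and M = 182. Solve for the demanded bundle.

x_1* = 112.5344, x_2* = 19.296

MRS = MU_x_1/MU_x_2 = (1/2)·(x_2/x_1)^(1/3). Set equal to p_1/p_2.
Solve for the ratio: x_2/x_1 = [2·p_1/p_2]^(3).
With the ratio pinned down, the budget gives x_1* = M/(p_1 + p_2·(x_2/x_1)) and x_2* = (x_2/x_1)·x_1*.
Numerically x_2/x_1 = 0.171468, so x_1* = 182/(1 + 3.6·0.171468) = 112.5344 and x_2* = 0.171468·112.5344 = 19.296.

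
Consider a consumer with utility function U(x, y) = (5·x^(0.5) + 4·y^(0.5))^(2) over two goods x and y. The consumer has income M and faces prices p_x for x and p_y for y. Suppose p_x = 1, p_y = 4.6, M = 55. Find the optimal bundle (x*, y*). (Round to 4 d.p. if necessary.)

x* = 48.2824, y* = 1.4603

MRS = MU_x/MU_y = (5/4)·(y/x)^(0.5). Set equal to p_x/p_y.
Solve for the ratio: y/x = [(4/5)·p_x/p_y]^(2).
Substitute y = (y/x)·x into the budget: x* = M/(p_x + p_y·(y/x)).
Numerically y/x = 0.030246, so x* = 55/(1 + 4.6·0.030246) = 48.2824 and y* = 0.030246·48.2824 = 1.4603.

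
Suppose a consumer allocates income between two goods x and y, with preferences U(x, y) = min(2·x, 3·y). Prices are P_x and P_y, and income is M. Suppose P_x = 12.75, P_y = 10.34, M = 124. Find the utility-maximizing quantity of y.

y* = 4.2084

With perfect complements, no substitution: consume in ratio x:y = 3:2.
Budget: P_x·x + P_y·(2/3)·x = M, so (3·P_x + 2·P_y)·x = 3·M.
Demand: x*(P_x,P_y,M) = 3·M/(3·P_x + 2·P_y), y* = 2·M/(3·P_x + 2·P_y).
Here 3·12.75 + 2·10.34 = 58.93, giving y* = 4.2084.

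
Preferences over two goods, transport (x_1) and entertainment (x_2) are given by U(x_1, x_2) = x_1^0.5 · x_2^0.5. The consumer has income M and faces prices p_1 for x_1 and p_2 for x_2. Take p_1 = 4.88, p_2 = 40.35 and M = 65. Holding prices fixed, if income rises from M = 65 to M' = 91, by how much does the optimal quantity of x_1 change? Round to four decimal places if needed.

Δx_1* = 2.6639

The MRS is x_2/x_1. Set MRS = p_1/p_2.
So 0.5·p_2·x_2 = 0.5·p_1·x_1; combined with the budget, a share 0.5 of income goes to x_1.
Demand: x_1*(p_1,p_2,M) = 0.5·M/p_1 and x_2* = 0.5·M/p_2.
At p_1=4.88, p_2=40.35, M=65: x_1* = 0.5·65/4.88 = 6.6598.
At M' = 91: x_1* = 9.3238. Change: 9.3238 − 6.6598 = 2.6639.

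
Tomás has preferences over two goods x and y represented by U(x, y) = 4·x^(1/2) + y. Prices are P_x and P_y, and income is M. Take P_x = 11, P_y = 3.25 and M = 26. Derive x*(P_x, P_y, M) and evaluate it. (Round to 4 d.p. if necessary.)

x* = 0.3492

MU_x = 2/√x, MU_y = 1. Tangency: 2/√x = P_x/P_y.
Solve: √x = 2·P_y/P_x, so x*(P_x,P_y) = (2·P_y/P_x)², and y* = (M − P_x·x*)/P_y.
Plugging in: x* = (2·3.25/11)² = 0.3492.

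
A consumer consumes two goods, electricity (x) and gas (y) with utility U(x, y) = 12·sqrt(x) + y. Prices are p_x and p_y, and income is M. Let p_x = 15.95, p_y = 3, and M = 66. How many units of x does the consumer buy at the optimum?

Set MRS = p_x/p_y: 6·x^(−1/2) = p_x/p_y.
Thus x* = (6·p_y/p_x)² — independent of M — with the rest of income spent on y.
Plugging in: x* = (6·3/15.95)² = 1.2736.

x* = 1.2736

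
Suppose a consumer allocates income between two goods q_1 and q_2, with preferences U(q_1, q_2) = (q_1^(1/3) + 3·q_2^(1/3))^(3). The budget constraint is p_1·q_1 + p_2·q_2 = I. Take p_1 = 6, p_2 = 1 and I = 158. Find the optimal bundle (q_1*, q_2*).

q_1* = 1.9182, q_2* = 146.4906

MU_q_1 ∝ q_1^(-2/3), MU_q_2 ∝ 3·q_2^(-2/3), so MRS = (1/3)·(q_2/q_1)^(2/3) = p_1/p_2.
Solve for the ratio: q_2/q_1 = [3·p_1/p_2]^(1.5).
With the ratio pinned down, the budget gives q_1* = I/(p_1 + p_2·(q_2/q_1)) and q_2* = (q_2/q_1)·q_1*.
Numerically q_2/q_1 = 76.367532, so q_1* = 158/(6 + 1·76.367532) = 1.9182 and q_2* = 76.367532·1.9182 = 146.4906.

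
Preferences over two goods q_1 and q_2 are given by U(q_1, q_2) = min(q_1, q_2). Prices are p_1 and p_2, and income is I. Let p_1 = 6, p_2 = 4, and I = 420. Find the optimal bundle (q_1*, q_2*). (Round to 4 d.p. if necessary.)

q_1* = 42, q_2* = 42

Leontief preferences: the optimum is at the kink where q_1/1 = q_2/1, i.e. q_2 = q_1.
Budget: p_1·q_1 + p_2·q_1 = I, so (p_1 + p_2)·q_1 = I.
Demand: q_1*(p_1,p_2,I) = I/(p_1 + p_2), q_2* = I/(p_1 + p_2).
Here 6 + 4 = 10, giving q_1* = 42 and q_2* = 42.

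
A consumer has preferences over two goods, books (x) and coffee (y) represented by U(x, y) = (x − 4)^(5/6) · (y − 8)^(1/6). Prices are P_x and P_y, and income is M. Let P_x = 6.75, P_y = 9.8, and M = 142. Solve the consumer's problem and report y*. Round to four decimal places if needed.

MRS = 5·(y−8)/(x−4). Tangency with P_x/P_y gives y−8 = (1/5)·(P_x/P_y)·(x−4).
Substituting into the budget: x* = 4 + 5/6·(M − 4·P_x − 8·P_y)/P_x, and y* = 8 + 1/6·(…)/P_y.
Discretionary income = 142 − 4·6.75 − 8·9.8 = 36.6; y* = 8 + 1/6·36.6/9.8 = 8.6224.

y* = 8.6224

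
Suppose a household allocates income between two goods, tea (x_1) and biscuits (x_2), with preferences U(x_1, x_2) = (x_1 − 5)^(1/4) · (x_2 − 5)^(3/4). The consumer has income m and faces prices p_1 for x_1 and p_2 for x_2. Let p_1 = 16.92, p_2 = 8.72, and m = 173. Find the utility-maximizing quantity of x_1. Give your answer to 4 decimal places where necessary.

This is Cobb-Douglas in (x_1−5, x_2−5): tangency gives 0.25·p_2·(x_2−5) = 0.75·p_1·(x_1−5).
Substituting into the budget: x_1* = 5 + 0.25·(m − 5·p_1 − 5·p_2)/p_1, and x_2* = 5 + 0.75·(…)/p_2.
Discretionary income = 173 − 5·16.92 − 5·8.72 = 44.8; x_1* = 5 + 0.25·44.8/16.92 = 5.6619.

x_1* = 5.6619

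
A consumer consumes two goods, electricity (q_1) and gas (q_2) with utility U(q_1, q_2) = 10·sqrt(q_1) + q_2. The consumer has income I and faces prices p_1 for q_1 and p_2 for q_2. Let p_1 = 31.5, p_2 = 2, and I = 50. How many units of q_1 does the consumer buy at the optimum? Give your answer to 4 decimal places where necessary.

Plugging in: q_1* = (5·2/31.5)² = 0.1008.

q_1* = 0.1008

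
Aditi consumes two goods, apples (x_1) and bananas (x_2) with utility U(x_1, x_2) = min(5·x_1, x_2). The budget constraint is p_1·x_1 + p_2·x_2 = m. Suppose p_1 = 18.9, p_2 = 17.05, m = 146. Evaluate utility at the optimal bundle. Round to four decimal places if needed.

Leontief preferences: the optimum is at the kink where x_1/1 = x_2/5, i.e. x_2 = 5·x_1.
Budget: p_1·x_1 + p_2·5·x_1 = m, so (p_1 + 5·p_2)·x_1 = m.
Demand: x_1*(p_1,p_2,m) = m/(p_1 + 5·p_2), x_2* = 5·m/(p_1 + 5·p_2).
Here 18.9 + 5·17.05 = 104.15, giving x_1* = 1.4018 and x_2* = 7.0091.
Utility at the optimum: U(1.4018, 7.0091) = 7.0091.

V = 7.0091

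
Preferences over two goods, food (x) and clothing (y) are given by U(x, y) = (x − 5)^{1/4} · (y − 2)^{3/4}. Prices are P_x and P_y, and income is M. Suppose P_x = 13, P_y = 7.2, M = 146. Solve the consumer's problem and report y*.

Substituting into the budget: x* = 5 + 0.25·(M − 5·P_x − 2·P_y)/P_x, and y* = 2 + 0.75·(…)/P_y.
Discretionary income = 146 − 5·13 − 2·7.2 = 66.6; y* = 2 + 0.75·66.6/7.2 = 8.9375.

y* = 8.9375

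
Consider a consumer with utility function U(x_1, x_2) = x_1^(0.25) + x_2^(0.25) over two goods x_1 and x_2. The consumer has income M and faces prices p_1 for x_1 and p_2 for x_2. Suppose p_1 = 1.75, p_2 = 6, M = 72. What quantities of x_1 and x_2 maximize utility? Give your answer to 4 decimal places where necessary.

With the ratio pinned down, the budget gives x_1* = M/(p_1 + p_2·(x_2/x_1)) and x_2* = (x_2/x_1)·x_1*.
Numerically x_2/x_1 = 0.193426, so x_1* = 72/(1.75 + 6·0.193426) = 24.7375 and x_2* = 0.193426·24.7375 = 4.7849.

x_1* = 24.7375, x_2* = 4.7849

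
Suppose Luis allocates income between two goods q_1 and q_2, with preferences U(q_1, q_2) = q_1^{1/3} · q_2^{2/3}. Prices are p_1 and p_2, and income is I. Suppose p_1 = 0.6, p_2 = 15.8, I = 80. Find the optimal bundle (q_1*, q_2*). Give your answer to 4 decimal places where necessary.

q_1* = 44.4444, q_2* = 3.3755

The MRS is (1/2)·q_2/q_1. Set MRS = p_1/p_2.
So 1/3·p_2·q_2 = 2/3·p_1·q_1; combined with the budget, a share 1/3 of income goes to q_1.
Demand: q_1*(p_1,p_2,I) = 1/3·I/p_1 and q_2* = 2/3·I/p_2.
At p_1=0.6, p_2=15.8, I=80: q_1* = 1/3·80/0.6 = 44.4444, q_2* = 3.3755.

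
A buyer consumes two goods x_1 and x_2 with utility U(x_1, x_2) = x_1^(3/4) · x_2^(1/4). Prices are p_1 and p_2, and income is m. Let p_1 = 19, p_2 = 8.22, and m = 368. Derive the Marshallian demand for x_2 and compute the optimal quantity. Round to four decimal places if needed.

x_2* = 11.1922

The MRS is 3·x_2/x_1. Set MRS = p_1/p_2.
Rearranging, p_2·x_2 = (1/3)·p_1·x_1. Substituting into the budget gives p_1·x_1·(1 + (1/3)) = m.
Demand: x_1*(p_1,p_2,m) = 0.75·m/p_1 and x_2* = 0.25·m/p_2.
At p_1=19, p_2=8.22, m=368: x_2* = 0.25·368/8.22 = 11.1922.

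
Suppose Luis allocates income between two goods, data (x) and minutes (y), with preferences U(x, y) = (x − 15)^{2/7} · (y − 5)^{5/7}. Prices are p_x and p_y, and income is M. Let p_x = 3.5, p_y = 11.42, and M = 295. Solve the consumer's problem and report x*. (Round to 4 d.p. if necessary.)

Let x' = x−15, y' = y−5. MRS = (2/5)·y'/x' = p_x/p_y.
Substituting into the budget: x* = 15 + 2/7·(M − 15·p_x − 5·p_y)/p_x, and y* = 5 + 5/7·(…)/p_y.
Discretionary income = 295 − 15·3.5 − 5·11.42 = 185.4; x* = 15 + 2/7·185.4/3.5 = 30.1347.

x* = 30.1347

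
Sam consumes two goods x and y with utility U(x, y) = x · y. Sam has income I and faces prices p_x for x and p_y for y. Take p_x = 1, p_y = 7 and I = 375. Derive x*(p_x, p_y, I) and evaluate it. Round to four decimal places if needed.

x* = 187.5

Tangency: MRS = y/x = p_x/p_y.
Rearranging, p_y·y = p_x·x. Substituting into the budget gives p_x·x·(1 + 1) = I.
Demand: x*(p_x,p_y,I) = 0.5·I/p_x and y* = 0.5·I/p_y.
At p_x=1, p_y=7, I=375: x* = 0.5·375/1 = 187.5.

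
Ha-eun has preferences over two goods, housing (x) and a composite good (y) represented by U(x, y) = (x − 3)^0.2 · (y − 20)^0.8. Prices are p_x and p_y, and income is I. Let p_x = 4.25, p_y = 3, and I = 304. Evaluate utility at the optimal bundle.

V = 43.5898

This is Cobb-Douglas in (x−3, y−20): tangency gives 0.2·p_y·(y−20) = 0.8·p_x·(x−3).
After buying the subsistence bundle (3, 20), a share 0.2 of the remaining income goes to x: x* = 3 + 0.2·(I − 3p_x − 20p_y)/p_x.
Discretionary income = 304 − 3·4.25 − 20·3 = 231.25; x* = 3 + 0.2·231.25/4.25 = 13.8824; y* = 20 + 0.8·231.25/3 = 81.6667.
Utility at the optimum: U(13.8824, 81.6667) = 43.5898.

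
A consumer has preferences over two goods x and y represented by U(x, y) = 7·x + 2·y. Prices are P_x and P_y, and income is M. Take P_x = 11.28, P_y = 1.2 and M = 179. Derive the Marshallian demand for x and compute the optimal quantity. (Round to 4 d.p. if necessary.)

Perfect substitutes: compare marginal utility per dollar. 7/P_x vs 2/P_y → 0.6206 vs 1.6667.
y gives more utility per dollar, so spend all income on y: y* = M/P_y, x* = 0.
Numerically: x* = 0, y* = 149.1667.

x* = 0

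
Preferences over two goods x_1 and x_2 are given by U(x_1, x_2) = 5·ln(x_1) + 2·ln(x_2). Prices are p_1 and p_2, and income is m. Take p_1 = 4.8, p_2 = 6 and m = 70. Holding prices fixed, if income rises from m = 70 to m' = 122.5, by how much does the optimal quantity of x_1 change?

Δx_1* = 7.8125

The MRS is (5/2)·x_2/x_1. Set MRS = p_1/p_2.
So 5·p_2·x_2 = 2·p_1·x_1; combined with the budget, a share 5/7 of income goes to x_1.
Demand: x_1*(p_1,p_2,m) = 5/7·m/p_1 and x_2* = 2/7·m/p_2.
At p_1=4.8, p_2=6, m=70: x_1* = 5/7·70/4.8 = 10.4167.
At m' = 122.5: x_1* = 18.2292. Change: 18.2292 − 10.4167 = 7.8125.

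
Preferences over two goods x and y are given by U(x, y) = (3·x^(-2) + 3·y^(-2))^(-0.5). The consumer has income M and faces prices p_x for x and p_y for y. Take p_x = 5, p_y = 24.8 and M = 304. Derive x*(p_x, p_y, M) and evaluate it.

MU_x ∝ 3·x^(-3), MU_y ∝ 3·y^(-3), so MRS = (y/x)^(3) = p_x/p_y.
Solve for the ratio: y/x = [p_x/p_y]^(1/3).
With the ratio pinned down, the budget gives x* = M/(p_x + p_y·(y/x)) and y* = (y/x)·x*.
Numerically y/x = 0.586371, so x* = 304/(5 + 24.8·0.586371) = 15.5562.

x* = 15.5562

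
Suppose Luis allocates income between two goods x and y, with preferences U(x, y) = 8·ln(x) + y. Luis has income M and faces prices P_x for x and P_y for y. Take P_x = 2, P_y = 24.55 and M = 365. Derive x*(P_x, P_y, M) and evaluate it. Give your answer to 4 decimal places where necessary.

x* = 98.2

Set MRS = P_x/P_y: (8/x)/1 = P_x/P_y.
So x*(P_x,P_y) = 8·P_y/P_x, independent of income; and y* = (M − 8·P_y)/P_y.
At the given prices: x* = 8·24.55/2 = 98.2.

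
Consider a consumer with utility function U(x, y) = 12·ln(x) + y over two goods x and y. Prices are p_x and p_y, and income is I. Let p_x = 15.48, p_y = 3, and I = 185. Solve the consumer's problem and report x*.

x* = 2.3256

Set MRS = p_x/p_y: (12/x)/1 = p_x/p_y.
So x*(p_x,p_y) = 12·p_y/p_x, independent of income; and y* = (I − 12·p_y)/p_y.
At the given prices: x* = 12·3/15.48 = 2.3256.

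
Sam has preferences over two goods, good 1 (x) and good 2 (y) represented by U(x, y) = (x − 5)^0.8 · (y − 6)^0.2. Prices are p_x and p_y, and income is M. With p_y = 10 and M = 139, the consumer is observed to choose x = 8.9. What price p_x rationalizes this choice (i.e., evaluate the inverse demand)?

Let x' = x−5, y' = y−6. MRS = 4·y'/x' = p_x/p_y.
Substituting into the budget: x* = 5 + 0.8·(M − 5·p_x − 6·p_y)/p_x, and y* = 6 + 0.2·(…)/p_y.
Set x* = 8.9 in the demand function and solve for p_x: p_x = 8.

p_x = 8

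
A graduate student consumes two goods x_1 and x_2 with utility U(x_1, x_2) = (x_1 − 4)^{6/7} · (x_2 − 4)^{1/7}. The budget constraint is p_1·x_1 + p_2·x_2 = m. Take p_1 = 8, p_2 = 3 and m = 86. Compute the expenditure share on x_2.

Let x_1' = x_1−4, x_2' = x_2−4. MRS = 6·x_2'/x_1' = p_1/p_2.
After buying the subsistence bundle (4, 4), a share 6/7 of the remaining income goes to x_1: x_1* = 4 + 6/7·(m − 4p_1 − 4p_2)/p_1.
Discretionary income = 86 − 4·8 − 4·3 = 42; x_1* = 4 + 6/7·42/8 = 8.5; x_2* = 4 + 1/7·42/3 = 6.
Expenditure on x_2: 3·6 = 18; share = 0.2093.

share on x_2 = 0.2093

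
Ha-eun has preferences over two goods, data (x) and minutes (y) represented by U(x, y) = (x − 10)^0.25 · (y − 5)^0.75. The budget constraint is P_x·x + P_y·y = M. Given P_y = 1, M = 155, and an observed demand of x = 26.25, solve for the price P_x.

P_x = 2

Let x' = x−10, y' = y−5. MRS = (1/3)·y'/x' = P_x/P_y.
Substituting into the budget: x* = 10 + 0.25·(M − 10·P_x − 5·P_y)/P_x, and y* = 5 + 0.75·(…)/P_y.
Set x* = 26.25 in the demand function and solve for P_x: P_x = 2.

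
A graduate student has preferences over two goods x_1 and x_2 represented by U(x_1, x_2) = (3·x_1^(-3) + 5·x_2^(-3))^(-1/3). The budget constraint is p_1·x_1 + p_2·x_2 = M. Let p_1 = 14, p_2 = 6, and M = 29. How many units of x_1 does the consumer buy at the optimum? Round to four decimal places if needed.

With the ratio pinned down, the budget gives x_1* = M/(p_1 + p_2·(x_2/x_1)) and x_2* = (x_2/x_1)·x_1*.
Numerically x_2/x_1 = 1.404289, so x_1* = 29/(14 + 6·1.404289) = 1.2932.

x_1* = 1.2932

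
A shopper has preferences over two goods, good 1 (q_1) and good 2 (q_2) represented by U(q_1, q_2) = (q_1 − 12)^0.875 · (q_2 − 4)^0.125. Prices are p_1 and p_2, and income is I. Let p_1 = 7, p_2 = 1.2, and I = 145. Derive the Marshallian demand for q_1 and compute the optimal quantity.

This is Cobb-Douglas in (q_1−12, q_2−4): tangency gives 0.875·p_2·(q_2−4) = 0.125·p_1·(q_1−12).
Substituting into the budget: q_1* = 12 + 0.875·(I − 12·p_1 − 4·p_2)/p_1, and q_2* = 4 + 0.125·(…)/p_2.
Discretionary income = 145 − 12·7 − 4·1.2 = 56.2; q_1* = 12 + 0.875·56.2/7 = 19.025.

q_1* = 19.025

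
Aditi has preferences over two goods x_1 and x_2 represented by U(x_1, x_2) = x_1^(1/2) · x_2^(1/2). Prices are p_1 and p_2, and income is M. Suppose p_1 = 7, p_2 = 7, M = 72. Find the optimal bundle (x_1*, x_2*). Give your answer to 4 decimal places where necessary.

x_1* = 5.1429, x_2* = 5.1429

MU_x_1/MU_x_2 = (0.5·x_2)/(0.5·x_1); tangency sets this equal to p_1/p_2.
So 0.5·p_2·x_2 = 0.5·p_1·x_1; combined with the budget, a share 0.5 of income goes to x_1.
Demand: x_1*(p_1,p_2,M) = 0.5·M/p_1 and x_2* = 0.5·M/p_2.
At p_1=7, p_2=7, M=72: x_1* = 0.5·72/7 = 5.1429, x_2* = 5.1429.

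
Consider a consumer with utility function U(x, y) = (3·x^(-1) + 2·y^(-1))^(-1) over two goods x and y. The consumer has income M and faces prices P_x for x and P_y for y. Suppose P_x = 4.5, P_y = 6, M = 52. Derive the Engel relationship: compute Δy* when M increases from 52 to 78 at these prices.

Δy* = 2.1029

Numerically y/x = 0.707107, so x* = 52/(4.5 + 6·0.707107) = 5.9479 and y* = 0.707107·5.9479 = 4.2058.
At M' = 78: y* = 6.3087. Change: 6.3087 − 4.2058 = 2.1029.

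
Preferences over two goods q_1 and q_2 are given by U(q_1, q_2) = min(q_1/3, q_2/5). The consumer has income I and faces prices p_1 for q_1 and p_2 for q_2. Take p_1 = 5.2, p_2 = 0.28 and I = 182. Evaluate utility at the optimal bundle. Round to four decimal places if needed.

V = 10.7059

With perfect complements, no substitution: consume in ratio q_1:q_2 = 3:5.
Budget: p_1·q_1 + p_2·(5/3)·q_1 = I, so (3·p_1 + 5·p_2)·q_1 = 3·I.
Demand: q_1*(p_1,p_2,I) = 3·I/(3·p_1 + 5·p_2), q_2* = 5·I/(3·p_1 + 5·p_2).
Here 3·5.2 + 5·0.28 = 17, giving q_1* = 32.1176 and q_2* = 53.5294.
Utility at the optimum: U(32.1176, 53.5294) = 10.7059.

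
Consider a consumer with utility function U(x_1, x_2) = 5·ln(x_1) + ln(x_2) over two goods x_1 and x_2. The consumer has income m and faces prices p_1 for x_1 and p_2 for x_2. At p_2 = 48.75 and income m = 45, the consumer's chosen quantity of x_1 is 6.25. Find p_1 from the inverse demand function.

Tangency: MRS = 5·x_2/x_1 = p_1/p_2.
So 5·p_2·x_2 = p_1·x_1; combined with the budget, a share 5/6 of income goes to x_1.
Demand: x_1*(p_1,p_2,m) = 5/6·m/p_1 and x_2* = 1/6·m/p_2.
Set x_1* = 6.25 in the demand function and solve for p_1: p_1 = 6.

p_1 = 6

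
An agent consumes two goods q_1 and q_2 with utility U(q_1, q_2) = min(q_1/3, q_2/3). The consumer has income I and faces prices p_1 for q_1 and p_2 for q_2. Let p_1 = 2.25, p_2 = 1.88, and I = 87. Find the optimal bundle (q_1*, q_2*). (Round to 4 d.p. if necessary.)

Leontief preferences: the optimum is at the kink where q_1/3 = q_2/3, i.e. q_2 = q_1.
Budget: p_1·q_1 + p_2·q_1 = I, so (3·p_1 + 3·p_2)·q_1 = 3·I.
Demand: q_1*(p_1,p_2,I) = 3·I/(3·p_1 + 3·p_2), q_2* = 3·I/(3·p_1 + 3·p_2).
Here 3·2.25 + 3·1.88 = 12.39, giving q_1* = 21.0654 and q_2* = 21.0654.

q_1* = 21.0654, q_2* = 21.0654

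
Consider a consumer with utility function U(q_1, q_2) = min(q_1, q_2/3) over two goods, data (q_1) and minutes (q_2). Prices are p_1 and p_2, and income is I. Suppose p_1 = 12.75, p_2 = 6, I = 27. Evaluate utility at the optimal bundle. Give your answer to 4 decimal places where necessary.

V = 0.878

Demand: q_1*(p_1,p_2,I) = I/(p_1 + 3·p_2), q_2* = 3·I/(p_1 + 3·p_2).
Here 12.75 + 3·6 = 30.75, giving q_1* = 0.878 and q_2* = 2.6341.
Utility at the optimum: U(0.878, 2.6341) = 0.878.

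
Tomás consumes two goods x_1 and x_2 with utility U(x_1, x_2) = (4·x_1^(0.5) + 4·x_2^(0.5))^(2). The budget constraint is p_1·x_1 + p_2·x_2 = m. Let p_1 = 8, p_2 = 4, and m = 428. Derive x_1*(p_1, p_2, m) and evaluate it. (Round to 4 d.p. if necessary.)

x_1* = 17.8333

From the CES first-order condition, (x_2/x_1)^(0.5) = p_1/p_2.
Hence x_2/x_1 = (p_1/p_2)^(1/(0.5)), i.e. raised to the 2 power.
With the ratio pinned down, the budget gives x_1* = m/(p_1 + p_2·(x_2/x_1)) and x_2* = (x_2/x_1)·x_1*.
Numerically x_2/x_1 = 4, so x_1* = 428/(8 + 4·4) = 17.8333.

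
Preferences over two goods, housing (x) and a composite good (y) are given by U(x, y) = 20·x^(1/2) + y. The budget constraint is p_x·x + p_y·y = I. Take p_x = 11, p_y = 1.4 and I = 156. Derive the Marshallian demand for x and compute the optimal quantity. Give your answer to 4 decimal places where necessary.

x* = 1.6198

MU_x = 10/√x, MU_y = 1. Tangency: 10/√x = p_x/p_y.
Thus x* = (10·p_y/p_x)² — independent of I — with the rest of income spent on y.
Plugging in: x* = (10·1.4/11)² = 1.6198.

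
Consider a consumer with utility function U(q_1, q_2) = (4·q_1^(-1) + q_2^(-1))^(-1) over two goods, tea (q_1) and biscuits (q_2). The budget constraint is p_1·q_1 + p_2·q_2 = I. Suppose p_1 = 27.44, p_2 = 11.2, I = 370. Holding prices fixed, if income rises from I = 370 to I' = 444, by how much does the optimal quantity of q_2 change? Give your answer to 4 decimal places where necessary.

MRS = MU_q_1/MU_q_2 = 4·(q_2/q_1)^(2). Set equal to p_1/p_2.
Hence q_2/q_1 = ((1/4)·p_1/p_2)^(1/(2)), i.e. raised to the 0.5 power.
Substitute q_2 = (q_2/q_1)·q_1 into the budget: q_1* = I/(p_1 + p_2·(q_2/q_1)).
Numerically q_2/q_1 = 0.782624, so q_1* = 370/(27.44 + 11.2·0.782624) = 10.2195 and q_2* = 0.782624·10.2195 = 7.998.
At I' = 444: q_2* = 9.5976. Change: 9.5976 − 7.998 = 1.5996.

Δq_2* = 1.5996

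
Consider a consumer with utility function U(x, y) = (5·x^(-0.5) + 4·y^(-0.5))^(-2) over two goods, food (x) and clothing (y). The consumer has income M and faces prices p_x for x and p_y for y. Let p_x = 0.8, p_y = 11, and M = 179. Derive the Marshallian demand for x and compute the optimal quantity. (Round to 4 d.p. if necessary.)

x* = 73.0121

MRS = MU_x/MU_y = (5/4)·(y/x)^(1.5). Set equal to p_x/p_y.
Hence y/x = ((4/5)·p_x/p_y)^(1/(1.5)), i.e. raised to the 2/3 power.
Substitute y = (y/x)·x into the budget: x* = M/(p_x + p_y·(y/x)).
Numerically y/x = 0.15015, so x* = 179/(0.8 + 11·0.15015) = 73.0121.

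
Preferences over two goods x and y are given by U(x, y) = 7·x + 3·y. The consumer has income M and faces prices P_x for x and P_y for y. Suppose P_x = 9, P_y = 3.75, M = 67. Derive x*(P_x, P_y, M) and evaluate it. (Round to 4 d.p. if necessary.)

y gives more utility per dollar, so spend all income on y: y* = M/P_y, x* = 0.
Numerically: x* = 0, y* = 17.8667.

x* = 0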